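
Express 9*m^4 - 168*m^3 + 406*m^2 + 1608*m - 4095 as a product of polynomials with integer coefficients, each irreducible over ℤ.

Trying the rational-root candidates, m = 15 is a root, so (m - 15) is a factor; dividing leaves 9*m^3 - 33*m^2 - 89*m + 273.
Continuing, m = -3 is a root, so (m + 3) is a factor; dividing leaves 9*m^2 - 60*m + 91.
The remaining quadratic factors as (3*m - 13)(3*m - 7).

(3*m - 13)*(3*m - 7)*(m + 3)*(m - 15)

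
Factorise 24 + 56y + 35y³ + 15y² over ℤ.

Group as (35y³ + 56y) + (15y² + 24) = 7y(5y² + 8) + 3(5y² + 8).
Both groups share the factor (5y² + 8).

(7y + 3)(5y² + 8)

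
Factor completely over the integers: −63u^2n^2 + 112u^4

7u^2(4u − 3n)(4u + 3n)

Factor out 7u^2, leaving 16u^2 − 9n^2, which is a difference of two squares.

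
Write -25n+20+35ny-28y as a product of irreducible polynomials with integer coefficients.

(5n-4)(7y-5)

Group as (35ny-25n) + (-28y+20) = 5n(7y-5) - 4(7y-5).
Both groups share the factor (7y-5).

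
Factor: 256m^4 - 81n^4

(4m + 3n)(4m - 3n)(16m^2 + 9n^2)

Difference of squares twice: with A = 4m and B = 3n, A⁴ − B⁴ = (A² − B²)(A² + B²), and A² − B² factors again.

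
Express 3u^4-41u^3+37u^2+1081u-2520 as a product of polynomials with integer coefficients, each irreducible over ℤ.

(3u-8)(u+5)(u-7)(u-9)

By the rational root theorem, u = -5 is a root, so (u+5) divides it; the quotient is 3u^3-56u^2+317u-504.
Next, u = 7 is a root, so (u-7) is a factor; dividing leaves 3u^2-35u+72.
The remaining quadratic factors as (3u-8)(u-9).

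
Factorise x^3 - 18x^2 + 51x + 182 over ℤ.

(x + 2)(x - 13)(x - 7)

By the rational root theorem, x = -2 is a root, so (x + 2) divides it; the quotient is x^2 - 20x + 91.
The remaining quadratic factors as (x - 13)(x - 7).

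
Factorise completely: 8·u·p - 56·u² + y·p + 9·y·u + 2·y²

(y + 8·u)·(2·y - 7·u + p)

Group: 2·y·(y + 8·u) + (-7·u + p)·(y + 8·u); both groups contain (y + 8·u).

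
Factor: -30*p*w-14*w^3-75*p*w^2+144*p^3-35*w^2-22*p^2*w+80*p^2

(2*p+w)*(8*p-7*w)*(9*p+2*w+5)

Group: 8*p*(18*p^2+13*p*w+10*p+2*w^2+5*w) - 7*w*(18*p^2+13*p*w+10*p+2*w^2+5*w); both groups contain (18*p^2+13*p*w+10*p+2*w^2+5*w), so (8*p-7*w) is a factor with cofactor 18*p^2+13*p*w+10*p+2*w^2+5*w.
The cofactor groups again: 18*p^2+13*p*w+10*p+2*w^2+5*w = 2*p*(9*p+2*w+5) + w*(9*p+2*w+5); both groups contain (9*p+2*w+5), giving (2*p+w)*(9*p+2*w+5).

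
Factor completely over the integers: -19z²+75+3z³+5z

Testing divisors of the constant over divisors of the leading coefficient, z = -5/3 is a root, so (3z+5) divides it; the quotient is z²-8z+15.
The remaining quadratic factors as (z-5)(z-3).

(3z+5)(z-3)(z-5)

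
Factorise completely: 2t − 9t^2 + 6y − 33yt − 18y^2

−(6y + 9t − 2)(3y + t)

Group: −3y(6y + 9t − 2) − t(6y + 9t − 2); both groups contain (6y + 9t − 2).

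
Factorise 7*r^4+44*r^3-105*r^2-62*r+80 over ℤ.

(7*r-5)*(r+1)*(r+8)*(r-2)

By the rational root theorem, r = 2 is a root, so (r-2) is a factor; dividing leaves 7*r^3+58*r^2+11*r-40.
Continuing, r = -8 is a root, so (r+8) is a factor; dividing leaves 7*r^2+2*r-5.
The remaining quadratic factors as (r+1)(7*r-5).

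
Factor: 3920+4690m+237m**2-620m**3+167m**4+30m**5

(5m+7)(6m+7)(m+8)(m**2-5m+10)

Trying the rational-root candidates, m = -8 is a root, giving the factor (m+8) and quotient 30m**4-73m**3-36m**2+525m+490.
Continuing, m = -7/6 is a root, giving the factor (6m+7) and quotient 5m**3-18m**2+15m+70.
Next, m = -7/5 is a root, so (5m+7) is a factor; dividing leaves m**2-5m+10.
The quadratic m**2-5m+10 has discriminant -15 < 0 and is irreducible over ℤ.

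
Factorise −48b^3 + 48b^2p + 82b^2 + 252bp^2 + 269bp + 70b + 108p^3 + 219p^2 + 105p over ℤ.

−(2b + 3p)(3b − 9p − 7)(8b + 4p + 5)

Group: 8b(−6b^2 + 9bp + 14b + 27p^2 + 21p) + (4p + 5)(−6b^2 + 9bp + 14b + 27p^2 + 21p); both groups contain (−6b^2 + 9bp + 14b + 27p^2 + 21p), so (8b + 4p + 5) is a factor with cofactor −6b^2 + 9bp + 14b + 27p^2 + 21p.
The cofactor groups again: −6b^2 + 9bp + 14b + 27p^2 + 21p = −3b(2b + 3p) + (9p + 7)(2b + 3p); both groups contain (2b + 3p), giving −(3b − 9p − 7)(2b + 3p).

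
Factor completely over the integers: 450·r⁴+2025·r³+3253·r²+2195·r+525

(3·r+5)·(5·r+3)·(5·r+7)·(6·r+5)

Testing divisors of the constant over divisors of the leading coefficient, r = -3/5 is a root, so (5·r+3) divides it; the quotient is 90·r³+351·r²+440·r+175.
Continuing, r = -5/6 is a root, so (6·r+5) is a factor; dividing leaves 15·r²+46·r+35.
The remaining quadratic factors as (5·r+7)(3·r+5).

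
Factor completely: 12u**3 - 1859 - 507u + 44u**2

Testing divisors of the constant over divisors of the leading coefficient, u = 13/2 is a root, so (2u - 13) is a factor; dividing leaves 6u**2 + 61u + 143.
The remaining quadratic factors as (2u + 13)(3u + 11).

(2u + 13)(2u - 13)(3u + 11)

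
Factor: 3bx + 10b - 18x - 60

Group as (3bx + 10b) + (-18x - 60) = b(3x + 10) - 6(3x + 10).
Both groups share the factor (3x + 10).

(3x + 10)(b - 6)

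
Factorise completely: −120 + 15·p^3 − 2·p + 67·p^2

(3·p + 5)·(5·p − 6)·(p + 4)

Trying the rational-root candidates, p = −4 is a root, so (p + 4) divides it; the quotient is 15·p^2 + 7·p − 30.
The remaining quadratic factors as (3·p + 5)(5·p − 6).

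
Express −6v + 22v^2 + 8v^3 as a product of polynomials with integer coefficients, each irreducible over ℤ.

2v(4v − 1)(v + 3)

Pull out the common factor 2v, then factor the remaining trinomial.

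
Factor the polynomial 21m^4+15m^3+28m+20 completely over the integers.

(7m+5)(3m^3+4)

Group as (21m^4+28m) + (15m^3+20) = 7m(3m^3+4) + 5(3m^3+4).
Both groups share the factor (3m^3+4).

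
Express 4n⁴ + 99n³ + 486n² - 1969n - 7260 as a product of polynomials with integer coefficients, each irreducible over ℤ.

By the rational root theorem, n = -11 is a root, so (n + 11) divides it; the quotient is 4n³ + 55n² - 119n - 660.
Continuing, n = -11/4 is a root, so (4n + 11) divides it; the quotient is n² + 11n - 60.
The remaining quadratic factors as (n - 4)(n + 15).

(4n + 11)(n + 11)(n + 15)(n - 4)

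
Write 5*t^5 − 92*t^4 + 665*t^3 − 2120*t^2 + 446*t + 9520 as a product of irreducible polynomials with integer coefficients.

Testing divisors of the constant over divisors of the leading coefficient, t = 5 is a root, so (t − 5) divides it; the quotient is 5*t^4 − 67*t^3 + 330*t^2 − 470*t − 1904.
Next, t = −8/5 is a root, so (5*t + 8) is a factor; dividing leaves t^3 − 15*t^2 + 90*t − 238.
Then t = 7 is a root, giving the factor (t − 7) and quotient t^2 − 8*t + 34.
The quadratic t^2 − 8*t + 34 has discriminant −72 < 0 and is irreducible over ℤ.

(5*t + 8)*(t − 5)*(t − 7)*(t^2 − 8*t + 34)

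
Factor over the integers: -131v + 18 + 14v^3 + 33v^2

(2v + 9)(7v - 1)(v - 2)

Testing divisors of the constant over divisors of the leading coefficient, v = -9/2 is a root, giving the factor (2v + 9) and quotient 7v^2 - 15v + 2.
The remaining quadratic factors as (v - 2)(7v - 1).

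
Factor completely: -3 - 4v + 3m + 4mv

(4v + 3)(m - 1)

Group as (4mv + 3m) + (-4v - 3) = m(4v + 3) - (4v + 3).
Both groups share the factor (4v + 3).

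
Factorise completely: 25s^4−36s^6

−s^4(6s+5)(6s−5)

Pull out the common factor s^4, leaving −36s^2+25.
Recognize a difference of squares with the parts 5 and 6s.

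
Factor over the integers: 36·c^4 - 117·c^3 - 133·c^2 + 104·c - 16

(3·c + 4)·(3·c - 1)·(4·c - 1)·(c - 4)

Among the possible rational roots, c = 4 is a root, so (c - 4) divides it; the quotient is 36·c^3 + 27·c^2 - 25·c + 4.
Continuing, c = 1/3 is a root, so (3·c - 1) is a factor; dividing leaves 12·c^2 + 13·c - 4.
The remaining quadratic factors as (3·c + 4)(4·c - 1).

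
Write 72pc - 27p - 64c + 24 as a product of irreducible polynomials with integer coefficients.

Group as (72pc - 27p) + (-64c + 24) = 9p(8c - 3) - 8(8c - 3).
Both groups share the factor (8c - 3).

(8c - 3)(9p - 8)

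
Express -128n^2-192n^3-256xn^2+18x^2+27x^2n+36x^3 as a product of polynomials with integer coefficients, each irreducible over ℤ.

(3x-8n)(4x+3n+2)(3x+8n)

Group: 4x(9x^2-64n^2) + (3n+2)(9x^2-64n^2); both groups contain (9x^2-64n^2), so (4x+3n+2) is a factor with cofactor 9x^2-64n^2.
The cofactor groups again: 9x^2-64n^2 = 3x(3x+8n) - 8n(3x+8n); both groups contain (3x+8n), giving (3x-8n)(3x+8n).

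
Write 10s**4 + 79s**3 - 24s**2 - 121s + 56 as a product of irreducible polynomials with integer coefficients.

Among the possible rational roots, s = -7/5 is a root, so (5s + 7) divides it; the quotient is 2s**3 + 13s**2 - 23s + 8.
Then s = 1 is a root, giving the factor (s - 1) and quotient 2s**2 + 15s - 8.
The remaining quadratic factors as (s + 8)(2s - 1).

(2s - 1)(5s + 7)(s + 8)(s - 1)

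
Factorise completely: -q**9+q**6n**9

Pull out the common factor q**6, leaving -q**3+n**9.
Recognize a difference of cubes with the parts n**3 and q.

-q**6(q-n**3)(q**2+qn**3+n**6)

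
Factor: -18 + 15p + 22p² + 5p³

Among the possible rational roots, p = -3 is a root, giving the factor (p + 3) and quotient 5p² + 7p - 6.
The remaining quadratic factors as (p + 2)(5p - 3).

(5p - 3)(p + 2)(p + 3)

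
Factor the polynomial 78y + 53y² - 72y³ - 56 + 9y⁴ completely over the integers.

Trying the rational-root candidates, y = 2/3 is a root, giving the factor (3y - 2) and quotient 3y³ - 22y² + 3y + 28.
Next, y = 7 is a root, so (y - 7) is a factor; dividing leaves 3y² - y - 4.
The remaining quadratic factors as (3y - 4)(y + 1).

(3y - 2)(3y - 4)(y + 1)(y - 7)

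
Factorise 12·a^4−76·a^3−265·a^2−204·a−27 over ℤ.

(2·a+3)·(6·a+1)·(a+1)·(a−9)

Testing divisors of the constant over divisors of the leading coefficient, a = 9 is a root, so (a−9) is a factor; dividing leaves 12·a^3+32·a^2+23·a+3.
Next, a = −1 is a root, so (a+1) divides it; the quotient is 12·a^2+20·a+3.
The remaining quadratic factors as (6·a+1)(2·a+3).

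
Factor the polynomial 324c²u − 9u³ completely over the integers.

9u(6c + u)(6c − u)

Pull out the common factor 9u; 36c² − u² is a difference of squares.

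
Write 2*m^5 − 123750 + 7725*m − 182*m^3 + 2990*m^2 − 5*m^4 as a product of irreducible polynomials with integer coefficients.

(2*m + 15)*(m + 11)*(m − 6)*(m^2 − 15*m + 125)

Trying the rational-root candidates, m = 6 is a root, so (m − 6) divides it; the quotient is 2*m^4 + 7*m^3 − 140*m^2 + 2150*m + 20625.
Then m = −11 is a root, giving the factor (m + 11) and quotient 2*m^3 − 15*m^2 + 25*m + 1875.
Then m = −15/2 is a root, giving the factor (2*m + 15) and quotient m^2 − 15*m + 125.
The quadratic m^2 − 15*m + 125 has discriminant −275 < 0 and is irreducible over ℤ.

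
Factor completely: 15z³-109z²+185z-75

(3z-5)(5z-3)(z-5)

Trying the rational-root candidates, z = 3/5 is a root, so (5z-3) divides it; the quotient is 3z²-20z+25.
The remaining quadratic factors as (z-5)(3z-5).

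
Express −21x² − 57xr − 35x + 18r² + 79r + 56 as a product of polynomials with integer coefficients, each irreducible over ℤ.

Group: −3x(7x − 2r − 7) + (−9r − 8)(7x − 2r − 7); both groups contain (7x − 2r − 7).

−(7x − 2r − 7)(3x + 9r + 8)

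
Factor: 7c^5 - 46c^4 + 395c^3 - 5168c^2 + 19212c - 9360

(7c - 4)(c - 5)(c - 6)(c^2 + 5c + 78)

Trying the rational-root candidates, c = 4/7 is a root, so (7c - 4) is a factor; dividing leaves c^4 - 6c^3 + 53c^2 - 708c + 2340.
Then c = 5 is a root, so (c - 5) divides it; the quotient is c^3 - c^2 + 48c - 468.
Then c = 6 is a root, giving the factor (c - 6) and quotient c^2 + 5c + 78.
The quadratic c^2 + 5c + 78 has discriminant -287 < 0 and is irreducible over ℤ.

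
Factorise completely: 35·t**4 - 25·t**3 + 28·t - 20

(7·t - 5)·(5·t**3 + 4)

Group as (35·t**4 + 28·t) + (-25·t**3 - 20) = 7·t·(5·t**3 + 4) - 5·(5·t**3 + 4).
Both groups share the factor (5·t**3 + 4).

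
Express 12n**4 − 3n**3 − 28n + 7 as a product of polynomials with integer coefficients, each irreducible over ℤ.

Group as (12n**4 − 28n) + (−3n**3 + 7) = 4n(3n**3 − 7) − (3n**3 − 7).
Both groups share the factor (3n**3 − 7).

(4n − 1)(3n**3 − 7)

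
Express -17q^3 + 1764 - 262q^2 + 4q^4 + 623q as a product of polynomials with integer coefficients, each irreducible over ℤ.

Among the possible rational roots, q = -7 is a root, so (q + 7) is a factor; dividing leaves 4q^3 - 45q^2 + 53q + 252.
Continuing, q = -7/4 is a root, so (4q + 7) divides it; the quotient is q^2 - 13q + 36.
The remaining quadratic factors as (q - 4)(q - 9).

(4q + 7)(q + 7)(q - 4)(q - 9)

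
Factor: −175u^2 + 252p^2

7(6p + 5u)(6p − 5u)

Every term has a factor of 7. Then 36p^2 − 25u^2 = (6p)² − (5u)².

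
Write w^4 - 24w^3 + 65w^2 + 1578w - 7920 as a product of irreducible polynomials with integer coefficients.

By the rational root theorem, w = 15 is a root, so (w - 15) divides it; the quotient is w^3 - 9w^2 - 70w + 528.
Then w = 6 is a root, giving the factor (w - 6) and quotient w^2 - 3w - 88.
The remaining quadratic factors as (w + 8)(w - 11).

(w + 8)(w - 11)(w - 15)(w - 6)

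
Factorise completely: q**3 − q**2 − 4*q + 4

(q + 2)*(q − 1)*(q − 2)

Trying the rational-root candidates, q = −2 is a root, giving the factor (q + 2) and quotient q**2 − 3*q + 2.
The remaining quadratic factors as (q − 1)(q − 2).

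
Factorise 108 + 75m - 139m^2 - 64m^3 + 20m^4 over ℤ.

(2m + 3)(2m - 9)(5m + 4)(m - 1)

Among the possible rational roots, m = -3/2 is a root, so (2m + 3) divides it; the quotient is 10m^3 - 47m^2 + m + 36.
Then m = 9/2 is a root, so (2m - 9) is a factor; dividing leaves 5m^2 - m - 4.
The remaining quadratic factors as (m - 1)(5m + 4).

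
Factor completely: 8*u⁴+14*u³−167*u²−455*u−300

(2*u+3)*(4*u+5)*(u+4)*(u−5)

By the rational root theorem, u = −3/2 is a root, giving the factor (2*u+3) and quotient 4*u³+u²−85*u−100.
Next, u = −4 is a root, so (u+4) divides it; the quotient is 4*u²−15*u−25.
The remaining quadratic factors as (u−5)(4*u+5).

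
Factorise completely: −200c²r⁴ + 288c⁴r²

8c²r²(6c + 5r)(6c − 5r)

Every term has a factor of 8c²r². Then 36c² − 25r² = (6c)² − (5r)².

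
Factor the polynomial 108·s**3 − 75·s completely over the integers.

3·s·(6·s + 5)·(6·s − 5)

Every term has a factor of 3·s. Then 36·s**2 − 25 = (6·s)² − (5)².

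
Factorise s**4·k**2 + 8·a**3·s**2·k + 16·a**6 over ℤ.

(4·a**3 + s**2·k)**2

Recognize a perfect-square trinomial with the parts s**2·k and 4·a**3.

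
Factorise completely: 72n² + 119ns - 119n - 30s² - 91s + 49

(8n + 15s - 7)(9n - 2s - 7)

Group: 9n(8n + 15s - 7) + (-2s - 7)(8n + 15s - 7); both groups contain (8n + 15s - 7).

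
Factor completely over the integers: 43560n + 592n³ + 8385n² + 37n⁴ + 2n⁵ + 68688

Testing divisors of the constant over divisors of the leading coefficient, n = −3 is a root, so (n + 3) divides it; the quotient is 2n⁴ + 31n³ + 499n² + 6888n + 22896.
Then n = −9/2 is a root, so (2n + 9) is a factor; dividing leaves n³ + 11n² + 200n + 2544.
Then n = −12 is a root, so (n + 12) divides it; the quotient is n² − n + 212.
The quadratic n² − n + 212 has discriminant −847 < 0 and is irreducible over ℤ.

(2n + 9)(n + 12)(n + 3)(n² − n + 212)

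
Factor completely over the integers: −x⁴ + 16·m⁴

Recognize a difference of squares with the parts 4·m² and x².
4·m² − x² is again a difference of squares: (2·m − x)·(2·m + x).

(2·m + x)·(2·m − x)·(4·m² + x²)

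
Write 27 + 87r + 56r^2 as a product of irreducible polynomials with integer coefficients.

(7r + 3)(8r + 9)

Need a pair with product 56·27 = 1512 and sum 87: that's 63 and 24.
Split the middle term: 56r^2 + 63r + 24r + 27 = 7r(8r + 9) + 3(8r + 9).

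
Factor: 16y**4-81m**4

Difference of squares twice: with A = 2y and B = 3m, A⁴ − B⁴ = (A² − B²)(A² + B²), and A² − B² factors again.

(2y-3m)(2y+3m)(4y**2+9m**2)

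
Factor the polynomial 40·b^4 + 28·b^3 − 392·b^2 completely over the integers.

4·b^2·(2·b + 7)·(5·b − 14)

Pull out the common factor 4·b^2, then factor the remaining trinomial.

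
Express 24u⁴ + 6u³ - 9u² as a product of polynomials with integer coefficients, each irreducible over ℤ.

Pull out the common factor 3u², then factor the remaining trinomial.

3u²(2u - 1)(4u + 3)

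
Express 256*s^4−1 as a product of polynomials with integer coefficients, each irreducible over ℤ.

(4*s+1)*(4*s−1)*(16*s^2+1)

Difference of squares twice: with A = 4*s and B = 1, A⁴ − B⁴ = (A² − B²)(A² + B²), and A² − B² factors again.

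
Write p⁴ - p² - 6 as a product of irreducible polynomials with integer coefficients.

(p² + 2)·(p² - 3)

Substitute u = p² to get a quadratic in u, then factor.
p² + 2 is irreducible over ℤ (always positive, so no real roots).
p² - 3 is irreducible over ℤ (3 is not a perfect square).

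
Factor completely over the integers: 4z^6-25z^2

Every term has a factor of z^2; factoring it out leaves 4z^4-25.
Recognize a difference of squares with the parts 2z^2 and 5.

z^2(2z^2+5)(2z^2-5)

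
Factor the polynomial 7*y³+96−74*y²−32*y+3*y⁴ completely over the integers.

(3*y+4)*(y+6)*(y−1)*(y−4)

Among the possible rational roots, y = 4 is a root, giving the factor (y−4) and quotient 3*y³+19*y²+2*y−24.
Continuing, y = −4/3 is a root, so (3*y+4) divides it; the quotient is y²+5*y−6.
The remaining quadratic factors as (y−1)(y+6).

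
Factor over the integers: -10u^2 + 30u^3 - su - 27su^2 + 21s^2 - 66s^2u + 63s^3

(3s + 2u)(3s - 3u + 1)(7s - 5u)

Group: 3s(21s^2 - 36su + 7s + 15u^2 - 5u) + 2u(21s^2 - 36su + 7s + 15u^2 - 5u); both groups contain (21s^2 - 36su + 7s + 15u^2 - 5u), so (3s + 2u) is a factor with cofactor 21s^2 - 36su + 7s + 15u^2 - 5u.
The cofactor groups again: 21s^2 - 36su + 7s + 15u^2 - 5u = 7s(3s - 3u + 1) - 5u(3s - 3u + 1); both groups contain (3s - 3u + 1), giving (7s - 5u)(3s - 3u + 1).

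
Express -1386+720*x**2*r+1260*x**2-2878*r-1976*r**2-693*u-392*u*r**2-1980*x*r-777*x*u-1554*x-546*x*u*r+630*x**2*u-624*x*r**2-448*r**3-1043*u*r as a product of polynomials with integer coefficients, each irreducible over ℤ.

(6*x-8*r-11)*(15*x+7*r+9)*(7*u+8*r+14)

Group: 15*x*(42*x*u+48*x*r+84*x-56*u*r-77*u-64*r**2-200*r-154) + (7*r+9)*(42*x*u+48*x*r+84*x-56*u*r-77*u-64*r**2-200*r-154); both groups contain (42*x*u+48*x*r+84*x-56*u*r-77*u-64*r**2-200*r-154), so (15*x+7*r+9) is a factor with cofactor 42*x*u+48*x*r+84*x-56*u*r-77*u-64*r**2-200*r-154.
The cofactor groups again: 42*x*u+48*x*r+84*x-56*u*r-77*u-64*r**2-200*r-154 = 7*u*(6*x-8*r-11) + (8*r+14)*(6*x-8*r-11); both groups contain (6*x-8*r-11), giving (7*u+8*r+14)*(6*x-8*r-11).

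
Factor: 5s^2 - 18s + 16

(5s - 8)(s - 2)

Need a pair with product 5·16 = 80 and sum -18: that's -10 and -8.
Split the middle term: 5s^2 - 10s - 8s + 16 = 5s(s - 2) - 8(s - 2).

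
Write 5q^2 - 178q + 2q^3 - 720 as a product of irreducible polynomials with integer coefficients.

(2q + 9)(q + 8)(q - 10)

Among the possible rational roots, q = -9/2 is a root, so (2q + 9) divides it; the quotient is q^2 - 2q - 80.
The remaining quadratic factors as (q + 8)(q - 10).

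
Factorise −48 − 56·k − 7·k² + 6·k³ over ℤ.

Testing divisors of the constant over divisors of the leading coefficient, k = 4 is a root, so (k − 4) is a factor; dividing leaves 6·k² + 17·k + 12.
The remaining quadratic factors as (3·k + 4)(2·k + 3).

(2·k + 3)·(3·k + 4)·(k − 4)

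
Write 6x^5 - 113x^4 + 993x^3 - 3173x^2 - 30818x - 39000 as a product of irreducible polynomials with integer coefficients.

Testing divisors of the constant over divisors of the leading coefficient, x = 12 is a root, giving the factor (x - 12) and quotient 6x^4 - 41x^3 + 501x^2 + 2839x + 3250.
Continuing, x = -2 is a root, giving the factor (x + 2) and quotient 6x^3 - 53x^2 + 607x + 1625.
Continuing, x = -13/6 is a root, so (6x + 13) is a factor; dividing leaves x^2 - 11x + 125.
The quadratic x^2 - 11x + 125 has discriminant -379 < 0 and is irreducible over ℤ.

(6x + 13)(x + 2)(x - 12)(x^2 - 11x + 125)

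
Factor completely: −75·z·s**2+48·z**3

3·z·(4·z−5·s)·(4·z+5·s)

Pull out the common factor 3·z; 16·z**2−25·s**2 is a difference of squares.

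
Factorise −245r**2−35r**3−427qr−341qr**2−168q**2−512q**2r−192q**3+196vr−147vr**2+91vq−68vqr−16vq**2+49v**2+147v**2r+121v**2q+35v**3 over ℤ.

(7v−8q−7r)(v+3q+5r)(5v+8q+r+7)

Group: 7v(5v**2+23vq+26vr+7v+24q**2+43qr+21q+5r**2+35r) + (−8q−7r)(5v**2+23vq+26vr+7v+24q**2+43qr+21q+5r**2+35r); both groups contain (5v**2+23vq+26vr+7v+24q**2+43qr+21q+5r**2+35r), so (7v−8q−7r) is a factor with cofactor 5v**2+23vq+26vr+7v+24q**2+43qr+21q+5r**2+35r.
The cofactor groups again: 5v**2+23vq+26vr+7v+24q**2+43qr+21q+5r**2+35r = v(5v+8q+r+7) + (3q+5r)(5v+8q+r+7); both groups contain (5v+8q+r+7), giving (v+3q+5r)(5v+8q+r+7).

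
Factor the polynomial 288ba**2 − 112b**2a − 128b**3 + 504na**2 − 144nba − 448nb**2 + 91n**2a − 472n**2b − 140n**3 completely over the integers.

−(4n + 8b − 9a)(7n + 4b)(5n + 4b + 8a)

Group: 4n(−35n**2 − 48nb − 56na − 16b**2 − 32ba) + (8b − 9a)(−35n**2 − 48nb − 56na − 16b**2 − 32ba); both groups contain (−35n**2 − 48nb − 56na − 16b**2 − 32ba), so (4n + 8b − 9a) is a factor with cofactor −35n**2 − 48nb − 56na − 16b**2 − 32ba.
The cofactor groups again: −35n**2 − 48nb − 56na − 16b**2 − 32ba = −5n(7n + 4b) + (−4b − 8a)(7n + 4b); both groups contain (7n + 4b), giving −(5n + 4b + 8a)(7n + 4b).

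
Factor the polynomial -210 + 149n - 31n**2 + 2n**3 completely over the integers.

Testing divisors of the constant over divisors of the leading coefficient, n = 7 is a root, so (n - 7) divides it; the quotient is 2n**2 - 17n + 30.
The remaining quadratic factors as (2n - 5)(n - 6).

(2n - 5)(n - 6)(n - 7)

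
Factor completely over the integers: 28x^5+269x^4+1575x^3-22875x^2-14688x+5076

(4x-1)(7x+6)(x-6)(x^2+15x+141)

By the rational root theorem, x = -6/7 is a root, giving the factor (7x+6) and quotient 4x^4+35x^3+195x^2-3435x+846.
Then x = 6 is a root, so (x-6) divides it; the quotient is 4x^3+59x^2+549x-141.
Continuing, x = 1/4 is a root, so (4x-1) is a factor; dividing leaves x^2+15x+141.
The quadratic x^2+15x+141 has discriminant -339 < 0 and is irreducible over ℤ.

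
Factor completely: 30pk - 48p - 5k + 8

(5k - 8)(6p - 1)

Group as (30pk - 48p) + (-5k + 8) = 6p(5k - 8) - (5k - 8).
Both groups share the factor (5k - 8).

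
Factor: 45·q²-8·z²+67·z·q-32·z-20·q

Group: -8·z·(z-9·q+4) - 5·q·(z-9·q+4); both groups contain (z-9·q+4).

-(z-9·q+4)·(8·z+5·q)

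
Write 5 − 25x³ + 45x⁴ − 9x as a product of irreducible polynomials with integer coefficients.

Group as (45x⁴ − 9x) + (−25x³ + 5) = 9x(5x³ − 1) − 5(5x³ − 1).
Both groups share the factor (5x³ − 1).

(9x − 5)(5x³ − 1)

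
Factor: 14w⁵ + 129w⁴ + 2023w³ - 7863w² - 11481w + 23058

By the rational root theorem, w = -2 is a root, giving the factor (w + 2) and quotient 14w⁴ + 101w³ + 1821w² - 11505w + 11529.
Then w = 7/2 is a root, so (2w - 7) divides it; the quotient is 7w³ + 75w² + 1173w - 1647.
Then w = 9/7 is a root, giving the factor (7w - 9) and quotient w² + 12w + 183.
The quadratic w² + 12w + 183 has discriminant -588 < 0 and is irreducible over ℤ.

(2w - 7)(7w - 9)(w + 2)(w² + 12w + 183)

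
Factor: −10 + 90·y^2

Every term has a factor of 10. Then 9·y^2 − 1 = (3·y)² − (1)².

10·(3·y + 1)·(3·y − 1)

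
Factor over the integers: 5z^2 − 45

Pull out the common factor 5; z^2 − 9 is a difference of squares.

5(z + 3)(z − 3)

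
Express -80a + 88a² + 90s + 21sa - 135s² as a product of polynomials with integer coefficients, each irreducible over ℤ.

-(9s - 8a)(15s + 11a - 10)

Group: -9s(15s + 11a - 10) + 8a(15s + 11a - 10); both groups contain (15s + 11a - 10).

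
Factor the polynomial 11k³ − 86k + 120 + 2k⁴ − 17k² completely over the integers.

Testing divisors of the constant over divisors of the leading coefficient, k = −5 is a root, so (k + 5) is a factor; dividing leaves 2k³ + k² − 22k + 24.
Then k = 3/2 is a root, so (2k − 3) is a factor; dividing leaves k² + 2k − 8.
The remaining quadratic factors as (k − 2)(k + 4).

(2k − 3)(k + 4)(k + 5)(k − 2)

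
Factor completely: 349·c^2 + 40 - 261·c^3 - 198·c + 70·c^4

(2·c - 1)·(5·c - 4)·(7·c - 10)·(c - 1)

By the rational root theorem, c = 1/2 is a root, so (2·c - 1) divides it; the quotient is 35·c^3 - 113·c^2 + 118·c - 40.
Next, c = 4/5 is a root, so (5·c - 4) is a factor; dividing leaves 7·c^2 - 17·c + 10.
The remaining quadratic factors as (7·c - 10)(c - 1).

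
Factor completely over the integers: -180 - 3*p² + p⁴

(p² + 12)*(p² - 15)

Substitute u = p² to get a quadratic in u, then factor.
p² - 15 is irreducible over ℤ (15 is not a perfect square).
p² + 12 is irreducible over ℤ (always positive, so no real roots).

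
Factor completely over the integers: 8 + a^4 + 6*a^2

Substitute u = a^2 to get a quadratic in u, then factor.
a^2 + 4 is irreducible over ℤ (sum of squares).
a^2 + 2 is irreducible over ℤ (always positive, so no real roots).

(a^2 + 2)*(a^2 + 4)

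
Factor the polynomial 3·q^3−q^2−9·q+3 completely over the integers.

Group as (3·q^3−9·q) + (−q^2+3) = 3·q·(q^2−3) − (q^2−3).
Both groups share the factor (q^2−3).

(3·q−1)·(q^2−3)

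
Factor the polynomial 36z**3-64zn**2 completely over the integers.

4z(3z-4n)(3z+4n)

Every term has a factor of 4z. Then 9z**2-16n**2 = (3z)² − (4n)².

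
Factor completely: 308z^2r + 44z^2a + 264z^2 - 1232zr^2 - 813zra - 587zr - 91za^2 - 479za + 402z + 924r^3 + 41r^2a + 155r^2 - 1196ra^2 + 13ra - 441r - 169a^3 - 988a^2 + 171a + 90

(4z - 12r - 13a + 5)(11z - 11r + 13a + 3)(7r + a + 6)

Group: 7r(44z^2 - 176zr - 91za + 67z + 132r^2 - 13ra - 91r - 169a^2 + 26a + 15) + (a + 6)(44z^2 - 176zr - 91za + 67z + 132r^2 - 13ra - 91r - 169a^2 + 26a + 15); both groups contain (44z^2 - 176zr - 91za + 67z + 132r^2 - 13ra - 91r - 169a^2 + 26a + 15), so (7r + a + 6) is a factor with cofactor 44z^2 - 176zr - 91za + 67z + 132r^2 - 13ra - 91r - 169a^2 + 26a + 15.
The cofactor groups again: 44z^2 - 176zr - 91za + 67z + 132r^2 - 13ra - 91r - 169a^2 + 26a + 15 = 11z(4z - 12r - 13a + 5) + (-11r + 13a + 3)(4z - 12r - 13a + 5); both groups contain (4z - 12r - 13a + 5), giving (11z - 11r + 13a + 3)(4z - 12r - 13a + 5).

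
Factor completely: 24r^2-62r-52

Pull out the common factor 2, then factor the remaining trinomial.

2(3r+2)(4r-13)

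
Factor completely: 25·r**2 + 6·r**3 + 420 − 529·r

Testing divisors of the constant over divisors of the leading coefficient, r = 7 is a root, giving the factor (r − 7) and quotient 6·r**2 + 67·r − 60.
The remaining quadratic factors as (6·r − 5)(r + 12).

(6·r − 5)·(r + 12)·(r − 7)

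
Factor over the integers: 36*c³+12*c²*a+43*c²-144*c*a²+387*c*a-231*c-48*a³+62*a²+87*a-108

Group: c*(36*c²+84*c*a-65*c+24*a²+5*a-36) + (-2*a+3)*(36*c²+84*c*a-65*c+24*a²+5*a-36); both groups contain (36*c²+84*c*a-65*c+24*a²+5*a-36), so (c-2*a+3) is a factor with cofactor 36*c²+84*c*a-65*c+24*a²+5*a-36.
The cofactor groups again: 36*c²+84*c*a-65*c+24*a²+5*a-36 = 4*c*(9*c+3*a+4) + (8*a-9)*(9*c+3*a+4); both groups contain (9*c+3*a+4), giving (4*c+8*a-9)*(9*c+3*a+4).

(c-2*a+3)*(9*c+3*a+4)*(4*c+8*a-9)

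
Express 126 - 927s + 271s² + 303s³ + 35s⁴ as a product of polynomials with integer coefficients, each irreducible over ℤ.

Among the possible rational roots, s = 6/5 is a root, so (5s - 6) is a factor; dividing leaves 7s³ + 69s² + 137s - 21.
Next, s = -3 is a root, so (s + 3) is a factor; dividing leaves 7s² + 48s - 7.
The remaining quadratic factors as (7s - 1)(s + 7).

(5s - 6)(7s - 1)(s + 3)(s + 7)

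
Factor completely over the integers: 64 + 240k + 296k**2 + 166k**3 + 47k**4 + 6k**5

Among the possible rational roots, k = −4/3 is a root, giving the factor (3k + 4) and quotient 2k**4 + 13k**3 + 38k**2 + 48k + 16.
Then k = −1/2 is a root, so (2k + 1) divides it; the quotient is k**3 + 6k**2 + 16k + 16.
Then k = −2 is a root, giving the factor (k + 2) and quotient k**2 + 4k + 8.
The quadratic k**2 + 4k + 8 has discriminant −16 < 0 and is irreducible over ℤ.

(2k + 1)(3k + 4)(k + 2)(k**2 + 4k + 8)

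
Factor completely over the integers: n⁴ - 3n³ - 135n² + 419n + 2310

(n + 11)(n + 3)(n - 10)(n - 7)

Trying the rational-root candidates, n = 10 is a root, giving the factor (n - 10) and quotient n³ + 7n² - 65n - 231.
Continuing, n = 7 is a root, so (n - 7) is a factor; dividing leaves n² + 14n + 33.
The remaining quadratic factors as (n + 3)(n + 11).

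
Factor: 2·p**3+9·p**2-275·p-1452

(2·p+11)·(p+11)·(p-12)

Trying the rational-root candidates, p = -11/2 is a root, so (2·p+11) divides it; the quotient is p**2-p-132.
The remaining quadratic factors as (p+11)(p-12).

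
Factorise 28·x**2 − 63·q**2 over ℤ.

Pull out the common factor 7; 4·x**2 − 9·q**2 is a difference of squares.

7·(2·x − 3·q)·(2·x + 3·q)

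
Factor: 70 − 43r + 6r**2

(2r − 5)(3r − 14)

Need a pair with product 6·70 = 420 and sum −43: that's −28 and −15.
Split the middle term: 6r**2 − 28r − 15r + 70 = 2r(3r − 14) − 5(3r − 14).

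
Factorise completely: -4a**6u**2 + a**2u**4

-a**2u**2(2a**2 + u)(2a**2 - u)

Factor out a**2u**2 first: what remains is -4a**4 + u**2.
Recognize a difference of squares with the parts u and 2a**2.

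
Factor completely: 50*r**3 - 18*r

2*r*(5*r + 3)*(5*r - 3)

Pull out the common factor 2*r; 25*r**2 - 9 is a difference of squares.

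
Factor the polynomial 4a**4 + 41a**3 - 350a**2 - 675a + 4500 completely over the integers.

(4a - 15)(a + 15)(a + 4)(a - 5)

Testing divisors of the constant over divisors of the leading coefficient, a = -4 is a root, so (a + 4) divides it; the quotient is 4a**3 + 25a**2 - 450a + 1125.
Next, a = -15 is a root, giving the factor (a + 15) and quotient 4a**2 - 35a + 75.
The remaining quadratic factors as (4a - 15)(a - 5).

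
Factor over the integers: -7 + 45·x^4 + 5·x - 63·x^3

(5·x - 7)·(9·x^3 + 1)

Group as (45·x^4 + 5·x) + (-63·x^3 - 7) = 5·x·(9·x^3 + 1) - 7·(9·x^3 + 1).
Both groups share the factor (9·x^3 + 1).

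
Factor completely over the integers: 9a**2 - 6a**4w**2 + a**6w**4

Pull out the common factor a**2, leaving a**4w**4 - 6a**2w**2 + 9.
Recognize a perfect-square trinomial with the parts a**2w**2 and 3.

a**2(a**2w**2 - 3)**2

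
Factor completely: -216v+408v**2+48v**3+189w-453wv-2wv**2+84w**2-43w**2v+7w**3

(w-6v+3)(7w-8v)(w+v+9)

Group: w(7w**2-50wv+21w+48v**2-24v) + (v+9)(7w**2-50wv+21w+48v**2-24v); both groups contain (7w**2-50wv+21w+48v**2-24v), so (w+v+9) is a factor with cofactor 7w**2-50wv+21w+48v**2-24v.
The cofactor groups again: 7w**2-50wv+21w+48v**2-24v = w(7w-8v) + (-6v+3)(7w-8v); both groups contain (7w-8v), giving (w-6v+3)(7w-8v).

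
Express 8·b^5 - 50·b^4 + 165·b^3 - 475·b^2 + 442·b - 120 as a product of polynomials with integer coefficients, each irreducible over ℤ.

Trying the rational-root candidates, b = 4 is a root, giving the factor (b - 4) and quotient 8·b^4 - 18·b^3 + 93·b^2 - 103·b + 30.
Next, b = 3/4 is a root, so (4·b - 3) is a factor; dividing leaves 2·b^3 - 3·b^2 + 21·b - 10.
Continuing, b = 1/2 is a root, giving the factor (2·b - 1) and quotient b^2 - b + 10.
The quadratic b^2 - b + 10 has discriminant -39 < 0 and is irreducible over ℤ.

(2·b - 1)·(4·b - 3)·(b - 4)·(b^2 - b + 10)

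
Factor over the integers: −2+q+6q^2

Need a pair with product 6·(−2) = −12 and sum 1: that's 4 and −3.
Split the middle term: 6q^2+4q − 3q−2 = 2q(3q+2) − (3q+2).

(2q−1)(3q+2)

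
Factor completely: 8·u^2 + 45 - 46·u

Need a pair with product 8·45 = 360 and sum -46: that's -36 and -10.
Split the middle term: 8·u^2 - 36·u - 10·u + 45 = 4·u·(2·u - 9) - 5·(2·u - 9).

(2·u - 9)·(4·u - 5)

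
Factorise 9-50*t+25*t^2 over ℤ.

Need a pair with product 25·9 = 225 and sum -50: that's -45 and -5.
Split the middle term: 25*t^2-45*t - 5*t+9 = 5*t*(5*t-9) - (5*t-9).

(5*t-1)*(5*t-9)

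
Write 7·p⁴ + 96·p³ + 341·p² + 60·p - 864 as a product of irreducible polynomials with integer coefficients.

(7·p - 9)·(p + 3)·(p + 4)·(p + 8)

Testing divisors of the constant over divisors of the leading coefficient, p = -4 is a root, giving the factor (p + 4) and quotient 7·p³ + 68·p² + 69·p - 216.
Next, p = -3 is a root, giving the factor (p + 3) and quotient 7·p² + 47·p - 72.
The remaining quadratic factors as (7·p - 9)(p + 8).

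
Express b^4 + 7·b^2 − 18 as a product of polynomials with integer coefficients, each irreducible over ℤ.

(b^2 + 9)·(b^2 − 2)

Substitute u = b^2 to get a quadratic in u, then factor.
b^2 + 9 is irreducible over ℤ (sum of squares).
b^2 − 2 is irreducible over ℤ (2 is not a perfect square).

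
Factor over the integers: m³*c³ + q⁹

(m*c + q³)*(m²*c² - m*c*q³ + q⁶)

Recognize a sum of cubes with the parts q³ and m*c.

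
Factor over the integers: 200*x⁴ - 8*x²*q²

Factor out 8*x², leaving 25*x² - q², which is a difference of two squares.

8*x²*(5*x - q)*(5*x + q)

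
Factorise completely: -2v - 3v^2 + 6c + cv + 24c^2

(3c - v)(8c + 3v + 2)

Group: 3c(8c + 3v + 2) - v(8c + 3v + 2); both groups contain (8c + 3v + 2).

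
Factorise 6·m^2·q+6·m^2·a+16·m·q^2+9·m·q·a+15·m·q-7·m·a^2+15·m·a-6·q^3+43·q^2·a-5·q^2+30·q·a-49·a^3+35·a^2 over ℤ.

(2·m+6·q-7·a+5)·(3·m-q+7·a)·(q+a)

Group: 3·m·(2·m·q+2·m·a+6·q^2-q·a+5·q-7·a^2+5·a) + (-q+7·a)·(2·m·q+2·m·a+6·q^2-q·a+5·q-7·a^2+5·a); both groups contain (2·m·q+2·m·a+6·q^2-q·a+5·q-7·a^2+5·a), so (3·m-q+7·a) is a factor with cofactor 2·m·q+2·m·a+6·q^2-q·a+5·q-7·a^2+5·a.
The cofactor groups again: 2·m·q+2·m·a+6·q^2-q·a+5·q-7·a^2+5·a = q·(2·m+6·q-7·a+5) + a·(2·m+6·q-7·a+5); both groups contain (2·m+6·q-7·a+5), giving (q+a)·(2·m+6·q-7·a+5).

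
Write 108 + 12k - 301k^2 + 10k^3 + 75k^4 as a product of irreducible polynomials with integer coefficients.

(3k - 2)(5k + 3)(5k - 9)(k + 2)

By the rational root theorem, k = 2/3 is a root, giving the factor (3k - 2) and quotient 25k^3 + 20k^2 - 87k - 54.
Next, k = -2 is a root, so (k + 2) is a factor; dividing leaves 25k^2 - 30k - 27.
The remaining quadratic factors as (5k + 3)(5k - 9).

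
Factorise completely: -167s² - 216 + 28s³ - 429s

(4s + 3)(7s + 9)(s - 8)

Trying the rational-root candidates, s = -3/4 is a root, so (4s + 3) is a factor; dividing leaves 7s² - 47s - 72.
The remaining quadratic factors as (s - 8)(7s + 9).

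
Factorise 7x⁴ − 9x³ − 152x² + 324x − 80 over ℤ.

(7x − 2)(x + 5)(x − 2)(x − 4)

Among the possible rational roots, x = 4 is a root, so (x − 4) divides it; the quotient is 7x³ + 19x² − 76x + 20.
Next, x = 2 is a root, giving the factor (x − 2) and quotient 7x² + 33x − 10.
The remaining quadratic factors as (7x − 2)(x + 5).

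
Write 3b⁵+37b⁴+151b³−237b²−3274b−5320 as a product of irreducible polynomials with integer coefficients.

(3b+7)(b+5)(b−4)(b²+9b+38)

By the rational root theorem, b = −5 is a root, giving the factor (b+5) and quotient 3b⁴+22b³+41b²−442b−1064.
Then b = −7/3 is a root, so (3b+7) divides it; the quotient is b³+5b²+2b−152.
Continuing, b = 4 is a root, so (b−4) is a factor; dividing leaves b²+9b+38.
The quadratic b²+9b+38 has discriminant −71 < 0 and is irreducible over ℤ.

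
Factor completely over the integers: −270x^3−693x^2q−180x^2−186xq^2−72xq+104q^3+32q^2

Group: 6x(−45x^2−18xq+8q^2) + (13q+4)(−45x^2−18xq+8q^2); both groups contain (−45x^2−18xq+8q^2), so (6x+13q+4) is a factor with cofactor −45x^2−18xq+8q^2.
The cofactor groups again: −45x^2−18xq+8q^2 = −3x(15x−4q) − 2q(15x−4q); both groups contain (15x−4q), giving −(3x+2q)(15x−4q).

−(15x−4q)(6x+13q+4)(3x+2q)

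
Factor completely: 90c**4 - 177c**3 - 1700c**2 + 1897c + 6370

(2c + 7)(3c + 5)(3c - 13)(5c - 14)

Testing divisors of the constant over divisors of the leading coefficient, c = -7/2 is a root, so (2c + 7) is a factor; dividing leaves 45c**3 - 246c**2 + 11c + 910.
Next, c = 14/5 is a root, giving the factor (5c - 14) and quotient 9c**2 - 24c - 65.
The remaining quadratic factors as (3c - 13)(3c + 5).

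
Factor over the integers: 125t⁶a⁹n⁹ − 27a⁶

a⁶(5t²an³ − 3)(25t⁴a²n⁶ + 15t²an³ + 9)

Pull out the common factor a⁶, leaving 125t⁶a³n⁹ − 27.
Recognize a difference of cubes with the parts 5t²an³ and 3.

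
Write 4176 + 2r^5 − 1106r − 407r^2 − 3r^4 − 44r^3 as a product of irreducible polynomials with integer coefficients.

(2r + 9)(r − 2)(r − 8)(r^2 + 4r + 29)

Trying the rational-root candidates, r = 8 is a root, so (r − 8) divides it; the quotient is 2r^4 + 13r^3 + 60r^2 + 73r − 522.
Continuing, r = 2 is a root, giving the factor (r − 2) and quotient 2r^3 + 17r^2 + 94r + 261.
Then r = −9/2 is a root, so (2r + 9) divides it; the quotient is r^2 + 4r + 29.
The quadratic r^2 + 4r + 29 has discriminant −100 < 0 and is irreducible over ℤ.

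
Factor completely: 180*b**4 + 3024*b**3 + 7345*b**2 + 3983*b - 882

Testing divisors of the constant over divisors of the leading coefficient, b = -7/6 is a root, so (6*b + 7) divides it; the quotient is 30*b**3 + 469*b**2 + 677*b - 126.
Next, b = 1/6 is a root, so (6*b - 1) divides it; the quotient is 5*b**2 + 79*b + 126.
The remaining quadratic factors as (b + 14)(5*b + 9).

(5*b + 9)*(6*b + 7)*(6*b - 1)*(b + 14)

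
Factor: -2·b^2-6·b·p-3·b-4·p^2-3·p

Group: -2·b·(b+p) + (-4·p-3)·(b+p); both groups contain (b+p).

-(2·b+4·p+3)·(b+p)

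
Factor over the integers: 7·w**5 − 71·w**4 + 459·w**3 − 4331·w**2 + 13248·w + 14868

(7·w + 6)·(w − 6)·(w − 7)·(w**2 + 2·w + 59)

Among the possible rational roots, w = 7 is a root, so (w − 7) is a factor; dividing leaves 7·w**4 − 22·w**3 + 305·w**2 − 2196·w − 2124.
Continuing, w = −6/7 is a root, so (7·w + 6) is a factor; dividing leaves w**3 − 4·w**2 + 47·w − 354.
Then w = 6 is a root, so (w − 6) is a factor; dividing leaves w**2 + 2·w + 59.
The quadratic w**2 + 2·w + 59 has discriminant −232 < 0 and is irreducible over ℤ.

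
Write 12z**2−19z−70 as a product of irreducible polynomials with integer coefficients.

Need a pair with product 12·(−70) = −840 and sum −19: that's 21 and −40.
Split the middle term: 12z**2+21z − 40z−70 = 3z(4z+7) − 10(4z+7).

(3z−10)(4z+7)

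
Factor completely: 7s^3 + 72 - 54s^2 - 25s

Testing divisors of the constant over divisors of the leading coefficient, s = 8 is a root, giving the factor (s - 8) and quotient 7s^2 + 2s - 9.
The remaining quadratic factors as (s - 1)(7s + 9).

(7s + 9)(s - 1)(s - 8)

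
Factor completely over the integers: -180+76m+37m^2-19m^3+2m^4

(2m-9)(m+2)(m-2)(m-5)

Among the possible rational roots, m = -2 is a root, so (m+2) is a factor; dividing leaves 2m^3-23m^2+83m-90.
Next, m = 5 is a root, giving the factor (m-5) and quotient 2m^2-13m+18.
The remaining quadratic factors as (m-2)(2m-9).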